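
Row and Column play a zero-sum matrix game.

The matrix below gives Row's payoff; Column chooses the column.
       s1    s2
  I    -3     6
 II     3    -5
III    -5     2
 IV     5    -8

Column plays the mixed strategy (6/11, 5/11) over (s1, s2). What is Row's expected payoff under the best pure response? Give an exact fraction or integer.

I: (-3)·(6/11) + (6)·(5/11) = 12/11.
II: (3)·(6/11) + (-5)·(5/11) = -7/11.
III: (-5)·(6/11) + (2)·(5/11) = -20/11.
IV: (5)·(6/11) + (-8)·(5/11) = -10/11.
The best pure response is I with expected payoff 12/11.

12/11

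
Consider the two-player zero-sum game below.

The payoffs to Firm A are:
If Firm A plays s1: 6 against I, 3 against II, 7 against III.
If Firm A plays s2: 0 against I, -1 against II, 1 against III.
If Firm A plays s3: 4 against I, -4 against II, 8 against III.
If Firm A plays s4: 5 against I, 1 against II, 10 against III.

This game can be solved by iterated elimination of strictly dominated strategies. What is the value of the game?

3

Column I is strictly dominated by II for Firm B (3<6, -1<0, -4<4, 1<5); eliminate I.
Column III is strictly dominated by II for Firm B (3<7, -1<1, -4<8, 1<10); eliminate III.
Row s3 is strictly dominated by row s1 (3>-4); eliminate s3.
Row s4 is strictly dominated by row s1 (3>1); eliminate s4.
Row s2 is strictly dominated by row s1 (3>-1); eliminate s2.
Only (s1, II) remains, with payoff 3.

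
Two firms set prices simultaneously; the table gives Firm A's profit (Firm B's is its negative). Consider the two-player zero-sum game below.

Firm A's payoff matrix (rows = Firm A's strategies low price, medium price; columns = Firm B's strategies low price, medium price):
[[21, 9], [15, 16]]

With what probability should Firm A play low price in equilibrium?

Row minima are 9 and 15, so Firm A's maximin is 15; column maxima are 21 and 16, so Firm B's minimax is 16. These differ, so the equilibrium is in mixed strategies.
Let Firm A play low price with probability p. Firm B is indifferent when 21p + 15(1−p) = 9p + 16(1−p), giving p = 1/13.

1/13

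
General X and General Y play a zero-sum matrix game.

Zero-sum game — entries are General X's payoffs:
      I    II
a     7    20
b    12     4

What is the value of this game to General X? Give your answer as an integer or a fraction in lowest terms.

Row minima are 7 and 4, so General X's maximin is 7; column maxima are 12 and 20, so General Y's minimax is 12. These differ, so the equilibrium is in mixed strategies.
Let General X play a with probability p. General Y is indifferent when 7p + 12(1−p) = 20p + 4(1−p), giving p = 8/21.
Let General Y play I with probability q. General X is indifferent when 7q + 20(1−q) = 12q + 4(1−q), giving q = 16/21.
The value is 7·(16/21) + (20)·(5/21) = 212/21.

212/21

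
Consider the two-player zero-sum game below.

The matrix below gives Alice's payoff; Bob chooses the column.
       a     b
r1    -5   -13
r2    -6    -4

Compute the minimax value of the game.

Row minima are -13 and -6, so Alice's maximin is -6; column maxima are -5 and -4, so Bob's minimax is -5. These differ, so the equilibrium is in mixed strategies.
Let Alice play r1 with probability p. Bob is indifferent when −5p − 6(1−p) = −13p − 4(1−p), giving p = 1/5.
Let Bob play a with probability q. Alice is indifferent when −5q − 13(1−q) = −6q − 4(1−q), giving q = 9/10.
The value is -5·(9/10) + (-13)·(1/10) = -29/5.

-29/5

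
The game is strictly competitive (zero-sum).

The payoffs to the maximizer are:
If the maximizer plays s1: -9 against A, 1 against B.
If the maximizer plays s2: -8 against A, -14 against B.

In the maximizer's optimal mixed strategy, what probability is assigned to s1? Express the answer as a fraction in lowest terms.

Row minima are -9 and -14, so the maximizer's maximin is -9; column maxima are -8 and 1, so the minimizer's minimax is -8. These differ, so the equilibrium is in mixed strategies.
Let the maximizer play s1 with probability p. The minimizer is indifferent when −9p − 8(1−p) = p − 14(1−p), giving p = 3/8.

3/8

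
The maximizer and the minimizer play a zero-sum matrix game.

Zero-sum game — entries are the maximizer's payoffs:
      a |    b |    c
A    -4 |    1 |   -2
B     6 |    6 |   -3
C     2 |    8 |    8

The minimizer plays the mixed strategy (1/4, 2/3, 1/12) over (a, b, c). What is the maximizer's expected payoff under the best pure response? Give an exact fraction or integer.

13/2

A: (-4)·(1/4) + (1)·(2/3) + (-2)·(1/12) = -1/2.
B: (6)·(1/4) + (6)·(2/3) + (-3)·(1/12) = 21/4.
C: (2)·(1/4) + (8)·(2/3) + (8)·(1/12) = 13/2.
The best pure response is C with expected payoff 13/2.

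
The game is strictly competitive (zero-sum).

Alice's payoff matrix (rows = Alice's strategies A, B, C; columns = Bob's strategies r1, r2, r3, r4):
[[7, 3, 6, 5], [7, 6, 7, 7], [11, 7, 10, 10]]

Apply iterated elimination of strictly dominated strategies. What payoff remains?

Column r3 is strictly dominated by r2 for Bob (3<6, 6<7, 7<10); eliminate r3.
Row A is strictly dominated by row C (11>7, 7>3, 10>5); eliminate A.
Column r4 is strictly dominated by r2 for Bob (6<7, 7<10); eliminate r4.
Column r1 is strictly dominated by r2 for Bob (6<7, 7<11); eliminate r1.
Row B is strictly dominated by row C (7>6); eliminate B.
Only (C, r2) remains, with payoff 7.

7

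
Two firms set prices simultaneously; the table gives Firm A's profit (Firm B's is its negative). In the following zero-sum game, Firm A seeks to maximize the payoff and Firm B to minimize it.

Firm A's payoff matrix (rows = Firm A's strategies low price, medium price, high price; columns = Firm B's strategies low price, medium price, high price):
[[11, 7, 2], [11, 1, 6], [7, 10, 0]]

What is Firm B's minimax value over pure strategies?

The worst case (largest entry) in each column is low price: 11, medium price: 10, high price: 6.
The best (smallest) of these is 6.

6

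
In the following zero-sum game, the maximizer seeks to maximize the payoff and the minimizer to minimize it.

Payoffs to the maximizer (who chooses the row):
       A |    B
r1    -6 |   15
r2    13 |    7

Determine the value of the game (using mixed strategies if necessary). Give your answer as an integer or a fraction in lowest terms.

79/9

Row minima are -6 and 7, so the maximizer's maximin is 7; column maxima are 13 and 15, so the minimizer's minimax is 13. These differ, so the equilibrium is in mixed strategies.
Let the maximizer play r1 with probability p. The minimizer is indifferent when −6p + 13(1−p) = 15p + 7(1−p), giving p = 2/9.
Let the minimizer play A with probability q. The maximizer is indifferent when −6q + 15(1−q) = 13q + 7(1−q), giving q = 8/27.
The value is -6·(8/27) + (15)·(19/27) = 79/9.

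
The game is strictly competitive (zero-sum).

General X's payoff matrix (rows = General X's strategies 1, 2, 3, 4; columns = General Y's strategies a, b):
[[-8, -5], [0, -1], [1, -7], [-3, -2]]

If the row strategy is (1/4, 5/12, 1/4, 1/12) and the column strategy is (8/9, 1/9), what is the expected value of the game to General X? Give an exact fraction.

Against (8/9, 1/9), each row's expected payoff is 1: -23/3; 2: -1/9; 3: 1/9; 4: -26/9.
Taking the (1/4, 5/12, 1/4, 1/12)-weighted average: (1/4)·(-23/3) + (5/12)·(-1/9) + (1/4)·(1/9) + (1/12)·(-26/9) = -235/108.

-235/108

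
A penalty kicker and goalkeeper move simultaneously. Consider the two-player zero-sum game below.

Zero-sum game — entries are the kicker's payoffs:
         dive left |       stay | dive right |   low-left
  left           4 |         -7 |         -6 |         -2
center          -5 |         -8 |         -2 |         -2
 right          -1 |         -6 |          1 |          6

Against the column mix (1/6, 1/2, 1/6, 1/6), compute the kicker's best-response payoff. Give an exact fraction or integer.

-2

left: (4)·(1/6) + (-7)·(1/2) + (-6)·(1/6) + (-2)·(1/6) = -25/6.
center: (-5)·(1/6) + (-8)·(1/2) + (-2)·(1/6) + (-2)·(1/6) = -11/2.
right: (-1)·(1/6) + (-6)·(1/2) + (1)·(1/6) + (6)·(1/6) = -2.
The best pure response is right with expected payoff -2.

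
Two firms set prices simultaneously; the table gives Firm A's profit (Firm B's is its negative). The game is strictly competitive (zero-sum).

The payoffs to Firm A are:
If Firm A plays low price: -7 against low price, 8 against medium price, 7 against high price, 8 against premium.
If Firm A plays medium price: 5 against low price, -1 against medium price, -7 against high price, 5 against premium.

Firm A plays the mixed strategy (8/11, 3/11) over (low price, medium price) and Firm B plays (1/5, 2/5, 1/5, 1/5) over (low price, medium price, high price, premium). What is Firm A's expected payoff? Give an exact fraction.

Against (1/5, 2/5, 1/5, 1/5), each row's expected payoff is low price: 24/5; medium price: 1/5.
Taking the (8/11, 3/11)-weighted average: (8/11)·(24/5) + (3/11)·(1/5) = 39/11.

39/11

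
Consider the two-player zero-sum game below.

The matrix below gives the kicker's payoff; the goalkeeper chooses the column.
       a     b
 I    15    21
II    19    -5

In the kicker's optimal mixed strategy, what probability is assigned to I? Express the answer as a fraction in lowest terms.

4/5

Row minima are 15 and -5, so the kicker's maximin is 15; column maxima are 19 and 21, so the goalkeeper's minimax is 19. These differ, so the equilibrium is in mixed strategies.
Let the kicker play I with probability p. The goalkeeper is indifferent when 15p + 19(1−p) = 21p − 5(1−p), giving p = 4/5.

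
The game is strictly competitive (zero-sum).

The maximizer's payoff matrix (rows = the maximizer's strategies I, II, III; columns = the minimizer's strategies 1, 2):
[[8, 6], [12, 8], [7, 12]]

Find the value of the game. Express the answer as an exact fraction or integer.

88/9

Row I is strictly dominated by row II, so the maximizer never plays it.
The remaining 2×2 game on (II, III) × (1, 2) has no saddle point. Let the maximizer play II with probability p; indifference gives 12p + 7(1−p) = 8p + 12(1−p), so p = 5/9.
Similarly the minimizer's optimal q on 1 is 4/9, and the value is 12·(4/9) + (8)·(5/9) = 88/9.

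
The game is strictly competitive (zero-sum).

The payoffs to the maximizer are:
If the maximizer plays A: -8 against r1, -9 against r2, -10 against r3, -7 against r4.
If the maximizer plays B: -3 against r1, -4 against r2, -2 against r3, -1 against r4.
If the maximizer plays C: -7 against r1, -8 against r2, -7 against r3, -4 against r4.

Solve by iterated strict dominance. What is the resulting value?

Row C is strictly dominated by row B (-3>-7, -4>-8, -2>-7, -1>-4); eliminate C.
Column r1 is strictly dominated by r2 for the minimizer (-9<-8, -4<-3); eliminate r1.
Row A is strictly dominated by row B (-4>-9, -2>-10, -1>-7); eliminate A.
Column r3 is strictly dominated by r2 for the minimizer (-4<-2); eliminate r3.
Column r4 is strictly dominated by r2 for the minimizer (-4<-1); eliminate r4.
Only (B, r2) remains, with payoff -4.

-4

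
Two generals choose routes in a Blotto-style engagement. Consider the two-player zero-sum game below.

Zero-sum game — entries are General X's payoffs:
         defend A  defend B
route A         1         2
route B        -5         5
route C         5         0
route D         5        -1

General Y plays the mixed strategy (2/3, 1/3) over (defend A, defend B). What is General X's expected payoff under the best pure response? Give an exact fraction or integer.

route A: (1)·(2/3) + (2)·(1/3) = 4/3.
route B: (-5)·(2/3) + (5)·(1/3) = -5/3.
route C: (5)·(2/3) + (0)·(1/3) = 10/3.
route D: (5)·(2/3) + (-1)·(1/3) = 3.
The best pure response is route C with expected payoff 10/3.

10/3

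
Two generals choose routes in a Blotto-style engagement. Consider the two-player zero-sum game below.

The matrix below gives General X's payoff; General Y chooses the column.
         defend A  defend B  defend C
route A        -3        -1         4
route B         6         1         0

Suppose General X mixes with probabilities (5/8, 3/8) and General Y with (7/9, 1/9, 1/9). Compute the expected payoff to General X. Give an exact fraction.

13/24

Against (7/9, 1/9, 1/9), each row's expected payoff is route A: -2; route B: 43/9.
Taking the (5/8, 3/8)-weighted average: (5/8)·(-2) + (3/8)·(43/9) = 13/24.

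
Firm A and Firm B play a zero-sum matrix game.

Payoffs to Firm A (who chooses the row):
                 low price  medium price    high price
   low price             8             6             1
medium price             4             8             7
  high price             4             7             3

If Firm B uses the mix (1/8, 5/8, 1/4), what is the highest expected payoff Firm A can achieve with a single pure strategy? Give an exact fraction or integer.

29/4

low price: (8)·(1/8) + (6)·(5/8) + (1)·(1/4) = 5.
medium price: (4)·(1/8) + (8)·(5/8) + (7)·(1/4) = 29/4.
high price: (4)·(1/8) + (7)·(5/8) + (3)·(1/4) = 45/8.
The best pure response is medium price with expected payoff 29/4.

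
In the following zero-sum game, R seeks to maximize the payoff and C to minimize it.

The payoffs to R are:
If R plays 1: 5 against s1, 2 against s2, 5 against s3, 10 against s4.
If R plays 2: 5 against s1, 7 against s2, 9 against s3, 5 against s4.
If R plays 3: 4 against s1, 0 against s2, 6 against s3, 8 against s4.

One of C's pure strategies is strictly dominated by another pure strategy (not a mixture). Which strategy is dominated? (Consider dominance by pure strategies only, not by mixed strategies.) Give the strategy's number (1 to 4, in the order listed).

3

C prefers columns that give R less. Compare s3 with s2: 2 < 5, 7 < 9, 0 < 6.
So s2 strictly dominates s3 for C; s3 is strictly dominated.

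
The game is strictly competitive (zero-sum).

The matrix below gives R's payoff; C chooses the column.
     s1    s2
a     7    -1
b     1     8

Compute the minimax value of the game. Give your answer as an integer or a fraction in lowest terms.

Row minima are -1 and 1, so R's maximin is 1; column maxima are 7 and 8, so C's minimax is 7. These differ, so the equilibrium is in mixed strategies.
Let R play a with probability p. C is indifferent when 7p + (1−p) = −p + 8(1−p), giving p = 7/15.
Let C play s1 with probability q. R is indifferent when 7q − (1−q) = q + 8(1−q), giving q = 3/5.
The value is 7·(3/5) + (-1)·(2/5) = 19/5.

19/5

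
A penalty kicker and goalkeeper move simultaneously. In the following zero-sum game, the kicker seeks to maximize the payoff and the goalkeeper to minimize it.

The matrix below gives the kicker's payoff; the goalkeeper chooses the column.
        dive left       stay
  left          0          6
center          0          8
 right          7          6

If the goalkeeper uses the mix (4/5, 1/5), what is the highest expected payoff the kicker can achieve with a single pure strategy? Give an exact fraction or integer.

left: (0)·(4/5) + (6)·(1/5) = 6/5.
center: (0)·(4/5) + (8)·(1/5) = 8/5.
right: (7)·(4/5) + (6)·(1/5) = 34/5.
The best pure response is right with expected payoff 34/5.

34/5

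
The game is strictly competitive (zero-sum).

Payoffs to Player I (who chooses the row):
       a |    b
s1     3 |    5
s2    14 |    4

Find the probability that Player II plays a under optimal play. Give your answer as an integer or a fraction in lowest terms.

1/12

Row minima are 3 and 4, so Player I's maximin is 4; column maxima are 14 and 5, so Player II's minimax is 5. These differ, so the equilibrium is in mixed strategies.
Let Player II play a with probability q. Player I is indifferent when 3q + 5(1−q) = 14q + 4(1−q), giving q = 1/12.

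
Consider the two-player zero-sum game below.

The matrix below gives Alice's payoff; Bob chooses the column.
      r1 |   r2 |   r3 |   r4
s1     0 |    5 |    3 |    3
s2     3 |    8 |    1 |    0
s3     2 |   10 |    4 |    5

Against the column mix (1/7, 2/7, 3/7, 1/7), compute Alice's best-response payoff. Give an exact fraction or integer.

39/7

s1: (0)·(1/7) + (5)·(2/7) + (3)·(3/7) + (3)·(1/7) = 22/7.
s2: (3)·(1/7) + (8)·(2/7) + (1)·(3/7) + (0)·(1/7) = 22/7.
s3: (2)·(1/7) + (10)·(2/7) + (4)·(3/7) + (5)·(1/7) = 39/7.
The best pure response is s3 with expected payoff 39/7.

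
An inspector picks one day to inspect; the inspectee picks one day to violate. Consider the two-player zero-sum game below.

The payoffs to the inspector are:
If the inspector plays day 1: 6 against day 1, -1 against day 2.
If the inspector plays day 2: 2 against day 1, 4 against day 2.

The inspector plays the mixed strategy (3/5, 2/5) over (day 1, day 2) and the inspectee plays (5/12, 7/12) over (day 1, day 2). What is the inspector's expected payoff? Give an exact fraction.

Against (5/12, 7/12), each row's expected payoff is day 1: 23/12; day 2: 19/6.
Taking the (3/5, 2/5)-weighted average: (3/5)·(23/12) + (2/5)·(19/6) = 29/12.

29/12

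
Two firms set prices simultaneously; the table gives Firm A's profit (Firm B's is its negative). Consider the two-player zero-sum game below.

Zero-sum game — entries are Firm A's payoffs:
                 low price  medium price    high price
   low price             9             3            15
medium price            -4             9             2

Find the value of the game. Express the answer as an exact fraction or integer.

93/19

Column high price is strictly dominated by low price for Firm B (it gives Firm A more in every row).
The remaining 2×2 game on (low price, medium price) × (low price, medium price) has no saddle point. Let Firm A play low price with probability p; indifference gives 9p − 4(1−p) = 3p + 9(1−p), so p = 13/19.
Similarly Firm B's optimal q on low price is 6/19, and the value is 9·(6/19) + (3)·(13/19) = 93/19.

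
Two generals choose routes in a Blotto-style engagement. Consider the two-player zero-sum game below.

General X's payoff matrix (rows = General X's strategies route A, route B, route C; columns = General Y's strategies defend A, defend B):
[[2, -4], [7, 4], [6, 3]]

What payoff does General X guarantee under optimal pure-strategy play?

4

Row minima: -4, 4, 3 → General X's maximin is 4.
Column maxima: 7, 4 → General Y's minimax is 4.
They coincide at (route B, defend B), so the value is 4.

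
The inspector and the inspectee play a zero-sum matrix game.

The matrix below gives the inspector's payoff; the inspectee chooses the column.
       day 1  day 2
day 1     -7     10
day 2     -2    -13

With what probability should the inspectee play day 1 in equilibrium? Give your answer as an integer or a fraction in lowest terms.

23/28

Row minima are -7 and -13, so the inspector's maximin is -7; column maxima are -2 and 10, so the inspectee's minimax is -2. These differ, so the equilibrium is in mixed strategies.
Let the inspectee play day 1 with probability q. The inspector is indifferent when −7q + 10(1−q) = −2q − 13(1−q), giving q = 23/28.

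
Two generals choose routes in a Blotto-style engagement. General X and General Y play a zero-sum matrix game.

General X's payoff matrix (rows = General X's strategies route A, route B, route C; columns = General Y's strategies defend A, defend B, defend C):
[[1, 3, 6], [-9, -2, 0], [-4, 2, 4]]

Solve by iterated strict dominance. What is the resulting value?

Row route B is strictly dominated by row route A (1>-9, 3>-2, 6>0); eliminate route B.
Row route C is strictly dominated by row route A (1>-4, 3>2, 6>4); eliminate route C.
Column defend C is strictly dominated by defend A for General Y (1<6); eliminate defend C.
Column defend B is strictly dominated by defend A for General Y (1<3); eliminate defend B.
Only (route A, defend A) remains, with payoff 1.

1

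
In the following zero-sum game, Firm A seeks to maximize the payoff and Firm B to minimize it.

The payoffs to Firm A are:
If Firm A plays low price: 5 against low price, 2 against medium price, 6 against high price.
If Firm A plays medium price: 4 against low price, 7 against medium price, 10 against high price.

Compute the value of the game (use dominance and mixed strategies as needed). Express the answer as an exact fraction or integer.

9/2

Column high price is strictly dominated by low price for Firm B (it gives Firm A more in every row).
The remaining 2×2 game on (low price, medium price) × (low price, medium price) has no saddle point. Let Firm A play low price with probability p; indifference gives 5p + 4(1−p) = 2p + 7(1−p), so p = 1/2.
Similarly Firm B's optimal q on low price is 5/6, and the value is 5·(5/6) + (2)·(1/6) = 9/2.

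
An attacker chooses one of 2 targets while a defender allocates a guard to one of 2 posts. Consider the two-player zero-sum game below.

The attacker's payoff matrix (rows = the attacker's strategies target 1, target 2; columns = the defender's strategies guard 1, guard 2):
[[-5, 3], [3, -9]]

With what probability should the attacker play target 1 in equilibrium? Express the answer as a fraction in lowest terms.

Row minima are -5 and -9, so the attacker's maximin is -5; column maxima are 3 and 3, so the defender's minimax is 3. These differ, so the equilibrium is in mixed strategies.
Let the attacker play target 1 with probability p. The defender is indifferent when −5p + 3(1−p) = 3p − 9(1−p), giving p = 3/5.

3/5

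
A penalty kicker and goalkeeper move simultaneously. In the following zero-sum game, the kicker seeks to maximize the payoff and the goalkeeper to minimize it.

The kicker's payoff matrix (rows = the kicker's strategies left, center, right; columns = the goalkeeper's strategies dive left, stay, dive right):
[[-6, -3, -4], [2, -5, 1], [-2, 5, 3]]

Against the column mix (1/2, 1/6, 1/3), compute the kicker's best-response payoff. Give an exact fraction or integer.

left: (-6)·(1/2) + (-3)·(1/6) + (-4)·(1/3) = -29/6.
center: (2)·(1/2) + (-5)·(1/6) + (1)·(1/3) = 1/2.
right: (-2)·(1/2) + (5)·(1/6) + (3)·(1/3) = 5/6.
The best pure response is right with expected payoff 5/6.

5/6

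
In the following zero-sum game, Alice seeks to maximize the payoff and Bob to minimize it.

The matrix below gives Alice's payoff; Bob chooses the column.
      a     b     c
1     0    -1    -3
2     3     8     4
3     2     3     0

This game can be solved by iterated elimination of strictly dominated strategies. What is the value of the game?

3

Row 1 is strictly dominated by row 2 (3>0, 8>-1, 4>-3); eliminate 1.
Row 3 is strictly dominated by row 2 (3>2, 8>3, 4>0); eliminate 3.
Column c is strictly dominated by a for Bob (3<4); eliminate c.
Column b is strictly dominated by a for Bob (3<8); eliminate b.
Only (2, a) remains, with payoff 3.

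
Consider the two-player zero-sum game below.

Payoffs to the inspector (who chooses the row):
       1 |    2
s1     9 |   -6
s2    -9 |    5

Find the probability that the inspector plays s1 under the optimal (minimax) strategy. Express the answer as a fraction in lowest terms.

14/29

Row minima are -6 and -9, so the inspector's maximin is -6; column maxima are 9 and 5, so the inspectee's minimax is 5. These differ, so the equilibrium is in mixed strategies.
Let the inspector play s1 with probability p. The inspectee is indifferent when 9p − 9(1−p) = −6p + 5(1−p), giving p = 14/29.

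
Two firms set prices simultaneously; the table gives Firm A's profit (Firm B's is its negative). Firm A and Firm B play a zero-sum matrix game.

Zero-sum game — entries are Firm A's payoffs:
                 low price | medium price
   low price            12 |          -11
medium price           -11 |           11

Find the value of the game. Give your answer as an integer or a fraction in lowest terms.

11/45

Row minima are -11 and -11, so Firm A's maximin is -11; column maxima are 12 and 11, so Firm B's minimax is 11. These differ, so the equilibrium is in mixed strategies.
Let Firm A play low price with probability p. Firm B is indifferent when 12p − 11(1−p) = −11p + 11(1−p), giving p = 22/45.
Let Firm B play low price with probability q. Firm A is indifferent when 12q − 11(1−q) = −11q + 11(1−q), giving q = 22/45.
The value is 12·(22/45) + (-11)·(23/45) = 11/45.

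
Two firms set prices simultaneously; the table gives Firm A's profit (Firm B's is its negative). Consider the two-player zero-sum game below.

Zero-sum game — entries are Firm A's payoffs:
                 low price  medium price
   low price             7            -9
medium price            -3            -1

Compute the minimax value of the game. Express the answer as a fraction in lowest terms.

-17/9

Row minima are -9 and -3, so Firm A's maximin is -3; column maxima are 7 and -1, so Firm B's minimax is -1. These differ, so the equilibrium is in mixed strategies.
Let Firm A play low price with probability p. Firm B is indifferent when 7p − 3(1−p) = −9p − (1−p), giving p = 1/9.
Let Firm B play low price with probability q. Firm A is indifferent when 7q − 9(1−q) = −3q − (1−q), giving q = 4/9.
The value is 7·(4/9) + (-9)·(5/9) = -17/9.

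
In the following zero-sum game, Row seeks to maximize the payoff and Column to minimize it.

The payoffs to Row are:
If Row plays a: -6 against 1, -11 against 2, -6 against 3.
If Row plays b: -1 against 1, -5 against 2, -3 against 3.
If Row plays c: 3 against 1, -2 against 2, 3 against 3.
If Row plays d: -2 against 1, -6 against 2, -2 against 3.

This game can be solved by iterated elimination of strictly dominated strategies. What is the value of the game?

-2

Column 1 is strictly dominated by 2 for Column (-11<-6, -5<-1, -2<3, -6<-2); eliminate 1.
Column 3 is strictly dominated by 2 for Column (-11<-6, -5<-3, -2<3, -6<-2); eliminate 3.
Row b is strictly dominated by row c (-2>-5); eliminate b.
Row d is strictly dominated by row c (-2>-6); eliminate d.
Row a is strictly dominated by row c (-2>-11); eliminate a.
Only (c, 2) remains, with payoff -2.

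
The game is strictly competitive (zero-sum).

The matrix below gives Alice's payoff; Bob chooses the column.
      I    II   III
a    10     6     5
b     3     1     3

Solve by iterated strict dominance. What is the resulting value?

Column I is strictly dominated by II for Bob (6<10, 1<3); eliminate I.
Row b is strictly dominated by row a (6>1, 5>3); eliminate b.
Column II is strictly dominated by III for Bob (5<6); eliminate II.
Only (a, III) remains, with payoff 5.

5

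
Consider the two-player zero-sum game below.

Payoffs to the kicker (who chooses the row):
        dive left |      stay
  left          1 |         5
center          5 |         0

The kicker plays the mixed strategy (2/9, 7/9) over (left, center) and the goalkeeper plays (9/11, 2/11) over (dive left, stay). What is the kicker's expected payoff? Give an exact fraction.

353/99

Against (9/11, 2/11), each row's expected payoff is left: 19/11; center: 45/11.
Taking the (2/9, 7/9)-weighted average: (2/9)·(19/11) + (7/9)·(45/11) = 353/99.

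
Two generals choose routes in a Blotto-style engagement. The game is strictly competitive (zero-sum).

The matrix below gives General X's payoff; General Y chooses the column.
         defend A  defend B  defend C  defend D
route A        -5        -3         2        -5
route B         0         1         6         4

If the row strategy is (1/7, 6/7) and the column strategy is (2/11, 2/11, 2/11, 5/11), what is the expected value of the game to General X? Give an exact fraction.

Against (2/11, 2/11, 2/11, 5/11), each row's expected payoff is route A: -37/11; route B: 34/11.
Taking the (1/7, 6/7)-weighted average: (1/7)·(-37/11) + (6/7)·(34/11) = 167/77.

167/77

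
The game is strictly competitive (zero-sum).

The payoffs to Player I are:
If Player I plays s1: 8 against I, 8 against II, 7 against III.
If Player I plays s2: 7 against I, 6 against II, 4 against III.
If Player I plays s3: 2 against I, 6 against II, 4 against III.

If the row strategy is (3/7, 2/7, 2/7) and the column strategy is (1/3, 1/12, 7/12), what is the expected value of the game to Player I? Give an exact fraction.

Against (1/3, 1/12, 7/12), each row's expected payoff is s1: 89/12; s2: 31/6; s3: 7/2.
Taking the (3/7, 2/7, 2/7)-weighted average: (3/7)·(89/12) + (2/7)·(31/6) + (2/7)·(7/2) = 475/84.

475/84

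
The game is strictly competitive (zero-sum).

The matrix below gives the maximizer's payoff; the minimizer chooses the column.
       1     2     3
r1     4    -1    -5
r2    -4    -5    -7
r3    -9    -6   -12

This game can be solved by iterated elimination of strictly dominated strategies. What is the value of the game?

-5

Row r3 is strictly dominated by row r1 (4>-9, -1>-6, -5>-12); eliminate r3.
Row r2 is strictly dominated by row r1 (4>-4, -1>-5, -5>-7); eliminate r2.
Column 2 is strictly dominated by 3 for the minimizer (-5<-1); eliminate 2.
Column 1 is strictly dominated by 3 for the minimizer (-5<4); eliminate 1.
Only (r1, 3) remains, with payoff -5.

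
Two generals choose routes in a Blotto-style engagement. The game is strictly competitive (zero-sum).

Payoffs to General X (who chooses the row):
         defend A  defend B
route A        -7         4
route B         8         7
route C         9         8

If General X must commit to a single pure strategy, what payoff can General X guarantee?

8

The worst-case payoff for each row is route A: -7, route B: 7, route C: 8.
The best of these is 8.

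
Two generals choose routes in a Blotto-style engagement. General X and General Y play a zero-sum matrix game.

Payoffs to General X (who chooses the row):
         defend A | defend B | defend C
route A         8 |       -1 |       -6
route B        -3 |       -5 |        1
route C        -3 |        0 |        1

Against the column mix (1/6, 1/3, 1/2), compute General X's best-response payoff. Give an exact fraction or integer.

0

route A: (8)·(1/6) + (-1)·(1/3) + (-6)·(1/2) = -2.
route B: (-3)·(1/6) + (-5)·(1/3) + (1)·(1/2) = -5/3.
route C: (-3)·(1/6) + (0)·(1/3) + (1)·(1/2) = 0.
The best pure response is route C with expected payoff 0.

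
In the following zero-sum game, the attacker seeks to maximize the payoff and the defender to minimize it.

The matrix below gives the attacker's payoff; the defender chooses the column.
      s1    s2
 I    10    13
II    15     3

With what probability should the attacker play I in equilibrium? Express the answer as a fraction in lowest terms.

Row minima are 10 and 3, so the attacker's maximin is 10; column maxima are 15 and 13, so the defender's minimax is 13. These differ, so the equilibrium is in mixed strategies.
Let the attacker play I with probability p. The defender is indifferent when 10p + 15(1−p) = 13p + 3(1−p), giving p = 4/5.

4/5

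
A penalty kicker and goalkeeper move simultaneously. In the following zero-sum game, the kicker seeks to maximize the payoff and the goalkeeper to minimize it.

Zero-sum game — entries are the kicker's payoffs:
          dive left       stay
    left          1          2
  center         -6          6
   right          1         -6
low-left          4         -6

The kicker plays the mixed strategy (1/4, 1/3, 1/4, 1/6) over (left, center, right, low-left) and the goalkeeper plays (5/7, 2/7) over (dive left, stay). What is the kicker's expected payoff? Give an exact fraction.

-25/42

Against (5/7, 2/7), each row's expected payoff is left: 9/7; center: -18/7; right: -1; low-left: 8/7.
Taking the (1/4, 1/3, 1/4, 1/6)-weighted average: (1/4)·(9/7) + (1/3)·(-18/7) + (1/4)·(-1) + (1/6)·(8/7) = -25/42.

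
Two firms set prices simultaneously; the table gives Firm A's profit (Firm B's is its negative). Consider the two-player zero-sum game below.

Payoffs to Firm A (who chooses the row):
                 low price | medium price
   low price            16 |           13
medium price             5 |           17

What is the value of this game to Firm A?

Row minima are 13 and 5, so Firm A's maximin is 13; column maxima are 16 and 17, so Firm B's minimax is 16. These differ, so the equilibrium is in mixed strategies.
Let Firm A play low price with probability p. Firm B is indifferent when 16p + 5(1−p) = 13p + 17(1−p), giving p = 4/5.
Let Firm B play low price with probability q. Firm A is indifferent when 16q + 13(1−q) = 5q + 17(1−q), giving q = 4/15.
The value is 16·(4/15) + (13)·(11/15) = 69/5.

69/5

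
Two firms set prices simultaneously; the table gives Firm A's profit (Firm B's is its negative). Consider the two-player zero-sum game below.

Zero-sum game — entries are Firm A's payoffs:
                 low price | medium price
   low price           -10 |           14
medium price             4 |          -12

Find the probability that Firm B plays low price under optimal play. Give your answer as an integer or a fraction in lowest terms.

13/20

Row minima are -10 and -12, so Firm A's maximin is -10; column maxima are 4 and 14, so Firm B's minimax is 4. These differ, so the equilibrium is in mixed strategies.
Let Firm B play low price with probability q. Firm A is indifferent when −10q + 14(1−q) = 4q − 12(1−q), giving q = 13/20.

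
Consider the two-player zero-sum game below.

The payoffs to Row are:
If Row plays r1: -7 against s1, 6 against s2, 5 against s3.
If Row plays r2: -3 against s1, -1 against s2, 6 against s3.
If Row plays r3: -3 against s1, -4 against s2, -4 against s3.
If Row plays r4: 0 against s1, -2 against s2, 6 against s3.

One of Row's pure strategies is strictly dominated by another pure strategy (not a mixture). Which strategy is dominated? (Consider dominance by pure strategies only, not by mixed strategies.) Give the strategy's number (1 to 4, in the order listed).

3

Compare r3 with r4: 0 > -3, -2 > -4, 6 > -4.
So r4 strictly dominates r3 for Row; r3 is strictly dominated.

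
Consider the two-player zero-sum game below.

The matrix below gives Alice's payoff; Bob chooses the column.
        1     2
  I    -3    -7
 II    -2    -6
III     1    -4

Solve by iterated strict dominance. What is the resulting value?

-4

Column 1 is strictly dominated by 2 for Bob (-7<-3, -6<-2, -4<1); eliminate 1.
Row II is strictly dominated by row III (-4>-6); eliminate II.
Row I is strictly dominated by row III (-4>-7); eliminate I.
Only (III, 2) remains, with payoff -4.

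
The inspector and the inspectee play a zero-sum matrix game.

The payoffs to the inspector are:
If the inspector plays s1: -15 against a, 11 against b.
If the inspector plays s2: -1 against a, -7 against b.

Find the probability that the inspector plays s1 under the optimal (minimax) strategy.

3/16

Row minima are -15 and -7, so the inspector's maximin is -7; column maxima are -1 and 11, so the inspectee's minimax is -1. These differ, so the equilibrium is in mixed strategies.
Let the inspector play s1 with probability p. The inspectee is indifferent when −15p − (1−p) = 11p − 7(1−p), giving p = 3/16.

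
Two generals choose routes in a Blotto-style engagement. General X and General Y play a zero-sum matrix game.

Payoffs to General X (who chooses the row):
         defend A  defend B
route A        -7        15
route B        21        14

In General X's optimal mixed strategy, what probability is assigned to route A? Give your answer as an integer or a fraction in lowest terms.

Row minima are -7 and 14, so General X's maximin is 14; column maxima are 21 and 15, so General Y's minimax is 15. These differ, so the equilibrium is in mixed strategies.
Let General X play route A with probability p. General Y is indifferent when −7p + 21(1−p) = 15p + 14(1−p), giving p = 7/29.

7/29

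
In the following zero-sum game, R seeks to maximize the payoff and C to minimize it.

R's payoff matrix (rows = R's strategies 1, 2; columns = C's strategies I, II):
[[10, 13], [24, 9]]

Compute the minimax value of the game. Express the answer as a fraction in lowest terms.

37/3

Row minima are 10 and 9, so R's maximin is 10; column maxima are 24 and 13, so C's minimax is 13. These differ, so the equilibrium is in mixed strategies.
Let R play 1 with probability p. C is indifferent when 10p + 24(1−p) = 13p + 9(1−p), giving p = 5/6.
Let C play I with probability q. R is indifferent when 10q + 13(1−q) = 24q + 9(1−q), giving q = 2/9.
The value is 10·(2/9) + (13)·(7/9) = 37/3.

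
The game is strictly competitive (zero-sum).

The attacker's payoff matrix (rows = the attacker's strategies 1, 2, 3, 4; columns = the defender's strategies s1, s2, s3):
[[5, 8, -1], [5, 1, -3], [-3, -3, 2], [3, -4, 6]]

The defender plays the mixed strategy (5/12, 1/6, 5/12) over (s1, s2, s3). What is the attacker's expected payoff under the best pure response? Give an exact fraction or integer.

1: (5)·(5/12) + (8)·(1/6) + (-1)·(5/12) = 3.
2: (5)·(5/12) + (1)·(1/6) + (-3)·(5/12) = 1.
3: (-3)·(5/12) + (-3)·(1/6) + (2)·(5/12) = -11/12.
4: (3)·(5/12) + (-4)·(1/6) + (6)·(5/12) = 37/12.
The best pure response is 4 with expected payoff 37/12.

37/12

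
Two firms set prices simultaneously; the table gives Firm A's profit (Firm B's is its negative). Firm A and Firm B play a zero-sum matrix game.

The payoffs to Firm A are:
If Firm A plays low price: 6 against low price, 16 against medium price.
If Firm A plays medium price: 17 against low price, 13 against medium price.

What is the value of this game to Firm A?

97/7

Row minima are 6 and 13, so Firm A's maximin is 13; column maxima are 17 and 16, so Firm B's minimax is 16. These differ, so the equilibrium is in mixed strategies.
Let Firm A play low price with probability p. Firm B is indifferent when 6p + 17(1−p) = 16p + 13(1−p), giving p = 2/7.
Let Firm B play low price with probability q. Firm A is indifferent when 6q + 16(1−q) = 17q + 13(1−q), giving q = 3/14.
The value is 6·(3/14) + (16)·(11/14) = 97/7.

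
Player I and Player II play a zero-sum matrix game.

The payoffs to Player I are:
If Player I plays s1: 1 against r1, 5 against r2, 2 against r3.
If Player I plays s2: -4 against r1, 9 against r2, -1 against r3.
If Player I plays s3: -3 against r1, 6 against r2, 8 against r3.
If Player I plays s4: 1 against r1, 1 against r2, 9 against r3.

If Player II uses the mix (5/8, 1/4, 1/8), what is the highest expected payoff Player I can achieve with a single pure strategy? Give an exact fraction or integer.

17/8

s1: (1)·(5/8) + (5)·(1/4) + (2)·(1/8) = 17/8.
s2: (-4)·(5/8) + (9)·(1/4) + (-1)·(1/8) = -3/8.
s3: (-3)·(5/8) + (6)·(1/4) + (8)·(1/8) = 5/8.
s4: (1)·(5/8) + (1)·(1/4) + (9)·(1/8) = 2.
The best pure response is s1 with expected payoff 17/8.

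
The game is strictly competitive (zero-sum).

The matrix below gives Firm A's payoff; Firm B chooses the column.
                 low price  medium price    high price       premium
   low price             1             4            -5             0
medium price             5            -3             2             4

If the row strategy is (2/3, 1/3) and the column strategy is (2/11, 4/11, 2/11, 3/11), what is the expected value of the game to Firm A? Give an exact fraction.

Against (2/11, 4/11, 2/11, 3/11), each row's expected payoff is low price: 8/11; medium price: 14/11.
Taking the (2/3, 1/3)-weighted average: (2/3)·(8/11) + (1/3)·(14/11) = 10/11.

10/11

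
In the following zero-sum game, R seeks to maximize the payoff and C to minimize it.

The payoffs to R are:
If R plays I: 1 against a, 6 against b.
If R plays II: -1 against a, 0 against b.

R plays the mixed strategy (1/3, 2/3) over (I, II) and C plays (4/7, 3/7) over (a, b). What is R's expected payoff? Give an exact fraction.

Against (4/7, 3/7), each row's expected payoff is I: 22/7; II: -4/7.
Taking the (1/3, 2/3)-weighted average: (1/3)·(22/7) + (2/3)·(-4/7) = 2/3.

2/3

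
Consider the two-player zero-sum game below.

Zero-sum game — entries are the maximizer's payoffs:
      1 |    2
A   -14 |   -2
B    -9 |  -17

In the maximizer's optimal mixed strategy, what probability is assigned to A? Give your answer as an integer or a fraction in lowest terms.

2/5

Row minima are -14 and -17, so the maximizer's maximin is -14; column maxima are -9 and -2, so the minimizer's minimax is -9. These differ, so the equilibrium is in mixed strategies.
Let the maximizer play A with probability p. The minimizer is indifferent when −14p − 9(1−p) = −2p − 17(1−p), giving p = 2/5.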